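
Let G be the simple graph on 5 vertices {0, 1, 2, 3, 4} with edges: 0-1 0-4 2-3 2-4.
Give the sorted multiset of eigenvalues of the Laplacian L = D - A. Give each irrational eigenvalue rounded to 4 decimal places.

Each diagonal entry of L is the vertex degree and each off-diagonal entry is -1 where an edge is present, 0 otherwise; in the order [0, 1, 2, 3, 4] the diagonal is [2, 1, 2, 1, 2]. Since every row of L sums to 0, the all-ones vector is in the kernel and 0 is an eigenvalue. The single zero eigenvalue shows the graph is connected. The largest eigenvalue, 3.6180, is at most the vertex count 5.

[0, 0.3820, 1.3820, 2.6180, 3.6180]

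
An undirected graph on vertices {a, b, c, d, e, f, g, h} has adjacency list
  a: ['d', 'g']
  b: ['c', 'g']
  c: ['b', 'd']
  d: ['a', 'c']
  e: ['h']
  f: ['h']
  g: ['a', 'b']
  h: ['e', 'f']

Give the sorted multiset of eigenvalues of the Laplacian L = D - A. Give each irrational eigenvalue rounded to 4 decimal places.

With the vertex order [a, b, c, d, e, f, g, h], the degrees are [2, 2, 2, 2, 1, 1, 2, 2], giving D = diag(2, 2, 2, 2, 1, 1, 2, 2) and L = D - A. Since every row of L sums to 0, the all-ones vector is in the kernel and 0 is an eigenvalue. The 2 zero eigenvalues correspond to the 2 connected components.

[0, 0, 1, 1.3820, 1.3820, 3, 3.6180, 3.6180]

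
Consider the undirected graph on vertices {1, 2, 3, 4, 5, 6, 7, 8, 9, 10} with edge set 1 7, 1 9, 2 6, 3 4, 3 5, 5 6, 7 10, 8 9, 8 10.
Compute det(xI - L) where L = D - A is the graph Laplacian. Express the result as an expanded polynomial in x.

Reading degrees in the order [1, 2, 3, 4, 5, 6, 7, 8, 9, 10] gives [2, 1, 2, 1, 2, 2, 2, 2, 2, 2]; set D = diag(2, 1, 2, 1, 2, 2, 2, 2, 2, 2) and form L = D - A. Computing det(xI - L) by cofactor expansion (or equivalently via sum-over-permutations) gives x^10 - 18x^9 + 136x^8 - 560x^7 + 1365x^6 - 2000x^5 + 1700x^4 - 750x^3 + 125x^2. The constant term is 0 because L is singular (the all-ones vector lies in its kernel). The eigenvalues sum to 18, which equals trace(L) = 2|E|. There are 2 zeros in the spectrum, matching the 2 components.

x^10 - 18x^9 + 136x^8 - 560x^7 + 1365x^6 - 2000x^5 + 1700x^4 - 750x^3 + 125x^2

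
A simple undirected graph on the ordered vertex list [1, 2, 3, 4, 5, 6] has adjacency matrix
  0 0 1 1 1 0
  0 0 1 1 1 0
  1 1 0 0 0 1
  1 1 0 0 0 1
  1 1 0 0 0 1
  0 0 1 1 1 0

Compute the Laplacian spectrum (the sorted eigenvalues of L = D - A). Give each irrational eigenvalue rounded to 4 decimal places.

[0, 3, 3, 3, 3, 6]

With the vertex order [1, 2, 3, 4, 5, 6], the degrees are [3, 3, 3, 3, 3, 3], giving D = diag(3, 3, 3, 3, 3, 3) and L = D - A. Since every row of L sums to 0, the all-ones vector is in the kernel and 0 is an eigenvalue.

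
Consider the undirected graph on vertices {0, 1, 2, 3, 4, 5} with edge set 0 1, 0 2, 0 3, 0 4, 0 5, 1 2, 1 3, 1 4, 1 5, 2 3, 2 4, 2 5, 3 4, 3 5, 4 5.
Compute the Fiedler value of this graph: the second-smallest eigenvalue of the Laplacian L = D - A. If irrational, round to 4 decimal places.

Reading degrees in the order [0, 1, 2, 3, 4, 5] gives [5, 5, 5, 5, 5, 5]; set D = diag(5, 5, 5, 5, 5, 5) and form L = D - A. The smallest Laplacian eigenvalue is always 0. The next one, lambda_2 = 6, measures how hard the graph is to disconnect: larger values mean better connectivity. There is one zero in the spectrum, matching the 1 component. The largest eigenvalue, 6, is at most the vertex count 6.

6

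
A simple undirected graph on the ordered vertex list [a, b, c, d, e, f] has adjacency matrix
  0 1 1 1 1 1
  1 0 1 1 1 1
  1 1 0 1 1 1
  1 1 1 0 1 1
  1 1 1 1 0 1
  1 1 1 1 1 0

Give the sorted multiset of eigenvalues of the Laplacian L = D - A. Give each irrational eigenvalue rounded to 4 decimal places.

Each diagonal entry of L is the vertex degree and each off-diagonal entry is -1 where an edge is present, 0 otherwise; in the order [a, b, c, d, e, f] the diagonal is [5, 5, 5, 5, 5, 5]. L is symmetric positive semidefinite, so every eigenvalue is real and nonnegative. The single zero eigenvalue shows the graph is connected. By the matrix-tree theorem the graph has (1/6) * product of the nonzero eigenvalues = 1296 spanning trees. The largest eigenvalue, 6, is at most the vertex count 6.

[0, 6, 6, 6, 6, 6]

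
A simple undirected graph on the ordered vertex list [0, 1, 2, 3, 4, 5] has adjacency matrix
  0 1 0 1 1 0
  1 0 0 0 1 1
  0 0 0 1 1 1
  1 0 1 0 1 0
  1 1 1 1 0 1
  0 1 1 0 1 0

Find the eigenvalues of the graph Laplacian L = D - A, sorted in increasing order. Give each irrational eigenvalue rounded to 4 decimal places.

With the vertex order [0, 1, 2, 3, 4, 5], the degrees are [3, 3, 3, 3, 5, 3], giving D = diag(3, 3, 3, 3, 5, 3) and L = D - A. Since every row of L sums to 0, the all-ones vector is in the kernel and 0 is an eigenvalue. The single zero eigenvalue shows the graph is connected. The largest eigenvalue, 6, is at most the vertex count 6. The eigenvalues sum to 20, which equals trace(L) = 2|E|.

[0, 2.3820, 2.3820, 4.6180, 4.6180, 6]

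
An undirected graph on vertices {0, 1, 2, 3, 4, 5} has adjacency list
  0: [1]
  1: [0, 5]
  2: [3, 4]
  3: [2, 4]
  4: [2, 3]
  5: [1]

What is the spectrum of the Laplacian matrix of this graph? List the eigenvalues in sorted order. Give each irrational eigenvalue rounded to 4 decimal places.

With the vertex order [0, 1, 2, 3, 4, 5], the degrees are [1, 2, 2, 2, 2, 1], giving D = diag(1, 2, 2, 2, 2, 1) and L = D - A. Diagonalising L (or applying a numerical eigensolver to the 6x6 matrix) gives the spectrum above. The 2 zero eigenvalues correspond to the 2 connected components. The eigenvalues sum to 10, which equals trace(L) = 2|E|. There are 2 zeros in the spectrum, matching the 2 components.

[0, 0, 1, 3, 3, 3]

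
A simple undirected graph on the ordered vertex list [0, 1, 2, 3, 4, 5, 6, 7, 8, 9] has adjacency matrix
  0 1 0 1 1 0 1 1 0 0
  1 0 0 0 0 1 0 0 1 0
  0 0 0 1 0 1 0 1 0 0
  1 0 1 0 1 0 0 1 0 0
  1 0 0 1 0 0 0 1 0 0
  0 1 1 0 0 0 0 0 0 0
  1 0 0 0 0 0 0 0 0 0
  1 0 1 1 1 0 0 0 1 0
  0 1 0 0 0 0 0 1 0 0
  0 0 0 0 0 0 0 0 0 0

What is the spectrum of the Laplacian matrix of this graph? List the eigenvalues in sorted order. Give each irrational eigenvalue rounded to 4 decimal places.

Each diagonal entry of L is the vertex degree and each off-diagonal entry is -1 where an edge is present, 0 otherwise; in the order [0, 1, 2, 3, 4, 5, 6, 7, 8, 9] the diagonal is [5, 3, 3, 4, 3, 2, 1, 5, 2, 0]. L is symmetric positive semidefinite, so every eigenvalue is real and nonnegative. The 2 zero eigenvalues correspond to the 2 connected components. The largest eigenvalue, 6.5818, is at most the vertex count 10. There are 2 zeros in the spectrum, matching the 2 components.

[0, 0, 0.8336, 1.4503, 1.6225, 2.8899, 3.9056, 5.0237, 5.6927, 6.5818]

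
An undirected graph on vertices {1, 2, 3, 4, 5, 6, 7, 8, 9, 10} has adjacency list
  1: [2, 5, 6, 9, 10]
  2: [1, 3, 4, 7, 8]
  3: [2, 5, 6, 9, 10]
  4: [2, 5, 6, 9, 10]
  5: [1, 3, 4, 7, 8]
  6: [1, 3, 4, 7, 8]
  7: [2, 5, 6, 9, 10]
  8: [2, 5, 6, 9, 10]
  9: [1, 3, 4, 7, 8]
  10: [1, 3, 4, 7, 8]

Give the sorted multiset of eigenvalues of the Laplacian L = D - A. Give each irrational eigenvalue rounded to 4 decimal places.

Reading degrees in the order [1, 2, 3, 4, 5, 6, 7, 8, 9, 10] gives [5, 5, 5, 5, 5, 5, 5, 5, 5, 5]; set D = diag(5, 5, 5, 5, 5, 5, 5, 5, 5, 5) and form L = D - A. L is symmetric positive semidefinite, so every eigenvalue is real and nonnegative. The largest eigenvalue, 10, is at most the vertex count 10. By the matrix-tree theorem the graph has (1/10) * product of the nonzero eigenvalues = 390625 spanning trees.

[0, 5, 5, 5, 5, 5, 5, 5, 5, 10]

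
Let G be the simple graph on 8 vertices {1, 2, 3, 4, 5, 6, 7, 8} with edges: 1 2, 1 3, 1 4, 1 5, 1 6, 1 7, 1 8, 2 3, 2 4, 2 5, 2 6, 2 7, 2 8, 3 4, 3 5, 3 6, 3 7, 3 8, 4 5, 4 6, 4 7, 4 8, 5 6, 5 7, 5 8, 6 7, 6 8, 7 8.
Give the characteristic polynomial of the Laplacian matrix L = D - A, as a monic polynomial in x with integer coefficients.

With the vertex order [1, 2, 3, 4, 5, 6, 7, 8], the degrees are [7, 7, 7, 7, 7, 7, 7, 7], giving D = diag(7, 7, 7, 7, 7, 7, 7, 7) and L = D - A. The eigenvalues of L are [0, 8, 8, 8, 8, 8, 8, 8]; the characteristic polynomial is the product of (x - lambda_i), which multiplies out to x^8 - 56x^7 + 1344x^6 - 17920x^5 + 143360x^4 - 688128x^3 + 1835008x^2 - 2097152x. The coefficient of x^7 equals -trace(L) = -56, matching the sum of degrees. By the matrix-tree theorem the graph has (1/8) * product of the nonzero eigenvalues = 262144 spanning trees. The largest eigenvalue, 8, is at most the vertex count 8.

x^8 - 56x^7 + 1344x^6 - 17920x^5 + 143360x^4 - 688128x^3 + 1835008x^2 - 2097152x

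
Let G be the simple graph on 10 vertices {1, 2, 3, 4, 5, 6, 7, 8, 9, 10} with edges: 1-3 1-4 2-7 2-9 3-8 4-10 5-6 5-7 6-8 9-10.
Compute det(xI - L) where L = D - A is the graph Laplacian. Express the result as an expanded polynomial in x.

x^10 - 20x^9 + 170x^8 - 800x^7 + 2275x^6 - 4004x^5 + 4290x^4 - 2640x^3 + 825x^2 - 100x

Each diagonal entry of L is the vertex degree and each off-diagonal entry is -1 where an edge is present, 0 otherwise; in the order [1, 2, 3, 4, 5, 6, 7, 8, 9, 10] the diagonal is [2, 2, 2, 2, 2, 2, 2, 2, 2, 2]. L has integer entries, so p(x) = det(xI - L) has integer coefficients. Expanding the determinant yields x^10 - 20x^9 + 170x^8 - 800x^7 + 2275x^6 - 4004x^5 + 4290x^4 - 2640x^3 + 825x^2 - 100x. The coefficient of x^9 equals -trace(L) = -20, matching the sum of degrees. The eigenvalues sum to 20, which equals trace(L) = 2|E|.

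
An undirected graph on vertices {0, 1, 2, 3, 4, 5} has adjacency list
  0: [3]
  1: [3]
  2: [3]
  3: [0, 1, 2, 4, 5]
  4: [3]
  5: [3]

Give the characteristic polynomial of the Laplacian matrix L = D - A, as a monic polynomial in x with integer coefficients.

With the vertex order [0, 1, 2, 3, 4, 5], the degrees are [1, 1, 1, 5, 1, 1], giving D = diag(1, 1, 1, 5, 1, 1) and L = D - A. L has integer entries, so p(x) = det(xI - L) has integer coefficients. Expanding the determinant yields x^6 - 10x^5 + 30x^4 - 40x^3 + 25x^2 - 6x. Since p(0) = det(-L) = 0, x divides p(x). By the matrix-tree theorem the graph has (1/6) * product of the nonzero eigenvalues = 1 spanning tree.

x^6 - 10x^5 + 30x^4 - 40x^3 + 25x^2 - 6x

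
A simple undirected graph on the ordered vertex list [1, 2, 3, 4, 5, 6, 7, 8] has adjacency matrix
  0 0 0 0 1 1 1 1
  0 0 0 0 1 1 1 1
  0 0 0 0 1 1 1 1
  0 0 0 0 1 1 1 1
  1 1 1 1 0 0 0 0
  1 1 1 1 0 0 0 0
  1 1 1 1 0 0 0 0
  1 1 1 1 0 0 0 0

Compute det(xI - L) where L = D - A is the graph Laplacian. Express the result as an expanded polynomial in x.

Each diagonal entry of L is the vertex degree and each off-diagonal entry is -1 where an edge is present, 0 otherwise; in the order [1, 2, 3, 4, 5, 6, 7, 8] the diagonal is [4, 4, 4, 4, 4, 4, 4, 4]. L has integer entries, so p(x) = det(xI - L) has integer coefficients. Expanding the determinant yields x^8 - 32x^7 + 432x^6 - 3200x^5 + 14080x^4 - 36864x^3 + 53248x^2 - 32768x. The coefficient of x^7 equals -trace(L) = -32, matching the sum of degrees. The largest eigenvalue, 8, is at most the vertex count 8.

x^8 - 32x^7 + 432x^6 - 3200x^5 + 14080x^4 - 36864x^3 + 53248x^2 - 32768x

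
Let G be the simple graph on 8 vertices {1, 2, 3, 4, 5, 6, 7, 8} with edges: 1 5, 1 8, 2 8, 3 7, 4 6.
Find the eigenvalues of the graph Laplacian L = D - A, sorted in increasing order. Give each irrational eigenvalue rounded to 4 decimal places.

[0, 0, 0, 0.5858, 2, 2, 2, 3.4142]

Reading degrees in the order [1, 2, 3, 4, 5, 6, 7, 8] gives [2, 1, 1, 1, 1, 1, 1, 2]; set D = diag(2, 1, 1, 1, 1, 1, 1, 2) and form L = D - A. Diagonalising L (or applying a numerical eigensolver to the 8x8 matrix) gives the spectrum above. The 3 zero eigenvalues correspond to the 3 connected components. There are 3 zeros in the spectrum, matching the 3 components. The largest eigenvalue, 3.4142, is at most the vertex count 8.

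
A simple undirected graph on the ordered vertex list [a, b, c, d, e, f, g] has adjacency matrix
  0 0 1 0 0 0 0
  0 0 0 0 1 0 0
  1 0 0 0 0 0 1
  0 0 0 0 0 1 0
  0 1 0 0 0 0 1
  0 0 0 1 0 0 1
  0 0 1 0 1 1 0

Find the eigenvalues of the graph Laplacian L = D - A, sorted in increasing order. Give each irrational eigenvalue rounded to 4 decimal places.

[0, 0.3820, 0.3820, 1.5858, 2.6180, 2.6180, 4.4142]

Reading degrees in the order [a, b, c, d, e, f, g] gives [1, 1, 2, 1, 2, 2, 3]; set D = diag(1, 1, 2, 1, 2, 2, 3) and form L = D - A. Since every row of L sums to 0, the all-ones vector is in the kernel and 0 is an eigenvalue. The single zero eigenvalue shows the graph is connected.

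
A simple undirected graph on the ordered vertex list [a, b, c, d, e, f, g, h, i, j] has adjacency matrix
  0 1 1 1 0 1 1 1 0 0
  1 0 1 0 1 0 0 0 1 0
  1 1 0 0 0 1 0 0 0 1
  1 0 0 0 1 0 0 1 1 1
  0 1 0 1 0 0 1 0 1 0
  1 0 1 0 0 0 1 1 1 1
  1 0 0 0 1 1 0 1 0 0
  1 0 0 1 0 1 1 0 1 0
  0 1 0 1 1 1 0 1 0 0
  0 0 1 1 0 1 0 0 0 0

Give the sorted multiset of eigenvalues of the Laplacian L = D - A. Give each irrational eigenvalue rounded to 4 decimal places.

[0, 2.3146, 3.1003, 3.4591, 4.2567, 5.3945, 5.5835, 6.7605, 7.0681, 8.0627]

Each diagonal entry of L is the vertex degree and each off-diagonal entry is -1 where an edge is present, 0 otherwise; in the order [a, b, c, d, e, f, g, h, i, j] the diagonal is [6, 4, 4, 5, 4, 6, 4, 5, 5, 3]. Diagonalising L (or applying a numerical eigensolver to the 10x10 matrix) gives the spectrum above. The single zero eigenvalue shows the graph is connected. The largest eigenvalue, 8.0627, is at most the vertex count 10. The eigenvalues sum to 46, which equals trace(L) = 2|E|.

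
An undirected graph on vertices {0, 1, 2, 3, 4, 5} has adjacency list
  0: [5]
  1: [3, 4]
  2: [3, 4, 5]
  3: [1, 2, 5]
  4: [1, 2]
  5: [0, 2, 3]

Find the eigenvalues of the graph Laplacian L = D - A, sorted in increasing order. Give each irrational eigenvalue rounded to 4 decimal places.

With the vertex order [0, 1, 2, 3, 4, 5], the degrees are [1, 2, 3, 3, 2, 3], giving D = diag(1, 2, 3, 3, 2, 3) and L = D - A. Diagonalising L (or applying a numerical eigensolver to the 6x6 matrix) gives the spectrum above. The largest eigenvalue, 4.6180, is at most the vertex count 6.

[0, 0.6972, 2, 2.3820, 4.3028, 4.6180]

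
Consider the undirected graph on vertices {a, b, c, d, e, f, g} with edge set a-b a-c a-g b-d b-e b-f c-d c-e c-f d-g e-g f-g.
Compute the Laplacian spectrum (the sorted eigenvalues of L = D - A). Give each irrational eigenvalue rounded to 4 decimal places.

[0, 3, 3, 3, 4, 4, 7]

Each diagonal entry of L is the vertex degree and each off-diagonal entry is -1 where an edge is present, 0 otherwise; in the order [a, b, c, d, e, f, g] the diagonal is [3, 4, 4, 3, 3, 3, 4]. Since every row of L sums to 0, the all-ones vector is in the kernel and 0 is an eigenvalue.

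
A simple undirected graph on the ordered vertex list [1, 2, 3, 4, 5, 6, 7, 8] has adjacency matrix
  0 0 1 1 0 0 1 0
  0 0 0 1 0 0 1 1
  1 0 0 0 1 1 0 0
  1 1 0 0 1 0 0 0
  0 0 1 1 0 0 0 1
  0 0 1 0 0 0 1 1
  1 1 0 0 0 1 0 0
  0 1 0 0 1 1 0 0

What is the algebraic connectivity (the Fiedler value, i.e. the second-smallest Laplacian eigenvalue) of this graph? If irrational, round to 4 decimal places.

2

Each diagonal entry of L is the vertex degree and each off-diagonal entry is -1 where an edge is present, 0 otherwise; in the order [1, 2, 3, 4, 5, 6, 7, 8] the diagonal is [3, 3, 3, 3, 3, 3, 3, 3]. The sorted Laplacian eigenvalues are [0, 2, 2, 2, 4, 4, 4, 6]; the algebraic connectivity is the second entry, 2.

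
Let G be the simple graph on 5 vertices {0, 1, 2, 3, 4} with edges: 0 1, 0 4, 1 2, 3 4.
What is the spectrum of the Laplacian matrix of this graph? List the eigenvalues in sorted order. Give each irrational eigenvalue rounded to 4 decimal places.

Each diagonal entry of L is the vertex degree and each off-diagonal entry is -1 where an edge is present, 0 otherwise; in the order [0, 1, 2, 3, 4] the diagonal is [2, 2, 1, 1, 2]. Since every row of L sums to 0, the all-ones vector is in the kernel and 0 is an eigenvalue.

[0, 0.3820, 1.3820, 2.6180, 3.6180]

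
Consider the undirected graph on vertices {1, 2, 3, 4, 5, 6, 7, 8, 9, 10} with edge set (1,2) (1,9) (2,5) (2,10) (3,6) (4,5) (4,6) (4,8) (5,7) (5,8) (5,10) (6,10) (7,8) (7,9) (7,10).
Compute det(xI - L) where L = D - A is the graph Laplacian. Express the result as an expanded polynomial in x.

Reading degrees in the order [1, 2, 3, 4, 5, 6, 7, 8, 9, 10] gives [2, 3, 1, 3, 5, 3, 4, 3, 2, 4]; set D = diag(2, 3, 1, 3, 5, 3, 4, 3, 2, 4) and form L = D - A. L has integer entries, so p(x) = det(xI - L) has integer coefficients. Expanding the determinant yields x^10 - 30x^9 + 384x^8 - 2740x^7 + 11945x^6 - 32766x^5 + 56038x^4 - 56890x^3 + 30549x^2 - 6450x. Since p(0) = det(-L) = 0, x divides p(x). The largest eigenvalue, 6.2653, is at most the vertex count 10. The eigenvalues sum to 30, which equals trace(L) = 2|E|.

x^10 - 30x^9 + 384x^8 - 2740x^7 + 11945x^6 - 32766x^5 + 56038x^4 - 56890x^3 + 30549x^2 - 6450x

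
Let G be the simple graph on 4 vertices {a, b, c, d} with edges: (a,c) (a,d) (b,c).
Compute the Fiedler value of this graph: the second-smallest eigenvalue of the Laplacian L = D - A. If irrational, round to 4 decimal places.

0.5858

Reading degrees in the order [a, b, c, d] gives [2, 1, 2, 1]; set D = diag(2, 1, 2, 1) and form L = D - A. Computing the eigenvalues of L and sorting gives [0, 0.5858, 2, 3.4142]. The Fiedler value lambda_2 = 0.5858 is strictly positive, so the graph is connected. There is one zero in the spectrum, matching the 1 component.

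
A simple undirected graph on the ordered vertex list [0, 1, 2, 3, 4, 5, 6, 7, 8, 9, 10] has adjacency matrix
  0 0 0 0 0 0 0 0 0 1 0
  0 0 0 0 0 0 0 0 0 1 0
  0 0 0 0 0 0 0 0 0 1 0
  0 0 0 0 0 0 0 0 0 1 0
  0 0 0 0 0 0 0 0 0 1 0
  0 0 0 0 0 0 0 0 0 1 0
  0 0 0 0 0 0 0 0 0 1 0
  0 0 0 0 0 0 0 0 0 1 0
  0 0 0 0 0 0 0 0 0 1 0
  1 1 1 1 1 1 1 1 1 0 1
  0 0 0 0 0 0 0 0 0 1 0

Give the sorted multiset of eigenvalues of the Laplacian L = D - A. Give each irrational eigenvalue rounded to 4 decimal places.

[0, 1, 1, 1, 1, 1, 1, 1, 1, 1, 11]

With the vertex order [0, 1, 2, 3, 4, 5, 6, 7, 8, 9, 10], the degrees are [1, 1, 1, 1, 1, 1, 1, 1, 1, 10, 1], giving D = diag(1, 1, 1, 1, 1, 1, 1, 1, 1, 10, 1) and L = D - A. The multiplicity of 0 as a Laplacian eigenvalue equals the number of connected components. The single zero eigenvalue shows the graph is connected. There is one zero in the spectrum, matching the 1 component.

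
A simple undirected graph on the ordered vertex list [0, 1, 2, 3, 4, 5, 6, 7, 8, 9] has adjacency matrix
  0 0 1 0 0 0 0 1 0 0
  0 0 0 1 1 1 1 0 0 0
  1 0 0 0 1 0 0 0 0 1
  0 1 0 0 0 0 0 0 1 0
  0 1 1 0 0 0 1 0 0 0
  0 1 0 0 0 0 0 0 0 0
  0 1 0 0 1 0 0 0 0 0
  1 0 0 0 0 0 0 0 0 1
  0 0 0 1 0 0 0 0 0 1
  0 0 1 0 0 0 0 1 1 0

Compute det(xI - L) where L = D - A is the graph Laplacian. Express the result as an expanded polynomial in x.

x^10 - 24x^9 + 244x^8 - 1372x^7 + 4673x^6 - 9922x^5 + 13009x^4 - 10038x^3 + 4078x^2 - 650x

Each diagonal entry of L is the vertex degree and each off-diagonal entry is -1 where an edge is present, 0 otherwise; in the order [0, 1, 2, 3, 4, 5, 6, 7, 8, 9] the diagonal is [2, 4, 3, 2, 3, 1, 2, 2, 2, 3]. Computing det(xI - L) by cofactor expansion (or equivalently via sum-over-permutations) gives x^10 - 24x^9 + 244x^8 - 1372x^7 + 4673x^6 - 9922x^5 + 13009x^4 - 10038x^3 + 4078x^2 - 650x. The constant term is 0 because L is singular (the all-ones vector lies in its kernel). By the matrix-tree theorem the graph has (1/10) * product of the nonzero eigenvalues = 65 spanning trees.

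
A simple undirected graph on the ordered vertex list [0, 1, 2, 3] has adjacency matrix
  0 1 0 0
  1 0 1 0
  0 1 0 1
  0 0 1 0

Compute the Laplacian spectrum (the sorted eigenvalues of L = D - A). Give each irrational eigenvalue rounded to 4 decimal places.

Each diagonal entry of L is the vertex degree and each off-diagonal entry is -1 where an edge is present, 0 otherwise; in the order [0, 1, 2, 3] the diagonal is [1, 2, 2, 1]. L is symmetric positive semidefinite, so every eigenvalue is real and nonnegative. The single zero eigenvalue shows the graph is connected. There is one zero in the spectrum, matching the 1 component. The largest eigenvalue, 3.4142, is at most the vertex count 4.

[0, 0.5858, 2, 3.4142]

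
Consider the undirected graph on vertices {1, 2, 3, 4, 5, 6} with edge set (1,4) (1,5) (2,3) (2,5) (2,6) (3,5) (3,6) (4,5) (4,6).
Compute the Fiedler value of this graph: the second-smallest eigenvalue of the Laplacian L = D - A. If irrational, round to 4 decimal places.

1.4384

With the vertex order [1, 2, 3, 4, 5, 6], the degrees are [2, 3, 3, 3, 4, 3], giving D = diag(2, 3, 3, 3, 4, 3) and L = D - A. The smallest Laplacian eigenvalue is always 0. The next one, lambda_2 = 1.4384, measures how hard the graph is to disconnect: larger values mean better connectivity. The largest eigenvalue, 5.5616, is at most the vertex count 6.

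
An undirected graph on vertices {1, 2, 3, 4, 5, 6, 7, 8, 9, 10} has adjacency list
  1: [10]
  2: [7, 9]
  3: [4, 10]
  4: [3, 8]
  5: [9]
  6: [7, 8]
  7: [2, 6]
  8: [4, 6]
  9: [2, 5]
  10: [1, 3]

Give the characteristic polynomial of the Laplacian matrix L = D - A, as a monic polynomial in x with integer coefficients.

With the vertex order [1, 2, 3, 4, 5, 6, 7, 8, 9, 10], the degrees are [1, 2, 2, 2, 1, 2, 2, 2, 2, 2], giving D = diag(1, 2, 2, 2, 1, 2, 2, 2, 2, 2) and L = D - A. Computing det(xI - L) by cofactor expansion (or equivalently via sum-over-permutations) gives x^10 - 18x^9 + 136x^8 - 560x^7 + 1365x^6 - 2002x^5 + 1716x^4 - 792x^3 + 165x^2 - 10x. The constant term is 0 because L is singular (the all-ones vector lies in its kernel). The eigenvalues sum to 18, which equals trace(L) = 2|E|.

x^10 - 18x^9 + 136x^8 - 560x^7 + 1365x^6 - 2002x^5 + 1716x^4 - 792x^3 + 165x^2 - 10x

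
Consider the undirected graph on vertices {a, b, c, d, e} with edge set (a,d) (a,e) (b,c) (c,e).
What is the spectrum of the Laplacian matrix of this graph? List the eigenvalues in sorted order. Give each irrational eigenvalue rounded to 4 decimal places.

[0, 0.3820, 1.3820, 2.6180, 3.6180]

Each diagonal entry of L is the vertex degree and each off-diagonal entry is -1 where an edge is present, 0 otherwise; in the order [a, b, c, d, e] the diagonal is [2, 1, 2, 1, 2]. Diagonalising L (or applying a numerical eigensolver to the 5x5 matrix) gives the spectrum above. By the matrix-tree theorem the graph has (1/5) * product of the nonzero eigenvalues = 1 spanning tree.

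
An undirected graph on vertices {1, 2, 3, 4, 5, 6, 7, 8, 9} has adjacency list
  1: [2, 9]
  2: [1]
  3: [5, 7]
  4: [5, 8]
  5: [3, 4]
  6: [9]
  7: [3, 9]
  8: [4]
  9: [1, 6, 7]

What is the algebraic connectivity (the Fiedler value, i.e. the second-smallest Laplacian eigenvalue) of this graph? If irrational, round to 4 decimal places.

Reading degrees in the order [1, 2, 3, 4, 5, 6, 7, 8, 9] gives [2, 1, 2, 2, 2, 1, 2, 1, 3]; set D = diag(2, 1, 2, 2, 2, 1, 2, 1, 3) and form L = D - A. Computing the eigenvalues of L and sorting gives [0, 0.1404, 0.5362, 0.7754, 1.5803, 2.2449, 2.7784, 3.5988, 4.3455]. The Fiedler value lambda_2 = 0.1404 is strictly positive, so the graph is connected.

0.1404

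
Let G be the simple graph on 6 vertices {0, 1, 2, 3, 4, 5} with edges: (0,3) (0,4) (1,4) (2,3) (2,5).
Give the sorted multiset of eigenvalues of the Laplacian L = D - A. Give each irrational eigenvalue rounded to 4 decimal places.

[0, 0.2679, 1, 2, 3, 3.7321]

Each diagonal entry of L is the vertex degree and each off-diagonal entry is -1 where an edge is present, 0 otherwise; in the order [0, 1, 2, 3, 4, 5] the diagonal is [2, 1, 2, 2, 2, 1]. Diagonalising L (or applying a numerical eigensolver to the 6x6 matrix) gives the spectrum above. By the matrix-tree theorem the graph has (1/6) * product of the nonzero eigenvalues = 1 spanning tree. The largest eigenvalue, 3.7321, is at most the vertex count 6.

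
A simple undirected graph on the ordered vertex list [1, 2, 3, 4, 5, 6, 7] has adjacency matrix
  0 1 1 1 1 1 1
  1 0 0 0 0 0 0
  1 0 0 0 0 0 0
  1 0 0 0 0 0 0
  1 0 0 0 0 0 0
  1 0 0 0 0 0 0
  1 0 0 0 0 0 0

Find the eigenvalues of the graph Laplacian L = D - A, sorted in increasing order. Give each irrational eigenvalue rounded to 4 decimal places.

With the vertex order [1, 2, 3, 4, 5, 6, 7], the degrees are [6, 1, 1, 1, 1, 1, 1], giving D = diag(6, 1, 1, 1, 1, 1, 1) and L = D - A. Diagonalising L (or applying a numerical eigensolver to the 7x7 matrix) gives the spectrum above. The largest eigenvalue, 7, is at most the vertex count 7.

[0, 1, 1, 1, 1, 1, 7]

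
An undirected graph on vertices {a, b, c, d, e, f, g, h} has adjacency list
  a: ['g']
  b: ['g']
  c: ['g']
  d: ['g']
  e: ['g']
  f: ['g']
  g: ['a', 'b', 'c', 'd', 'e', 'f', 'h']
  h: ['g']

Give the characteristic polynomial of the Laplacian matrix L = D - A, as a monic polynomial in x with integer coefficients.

x^8 - 14x^7 + 63x^6 - 140x^5 + 175x^4 - 126x^3 + 49x^2 - 8x

Reading degrees in the order [a, b, c, d, e, f, g, h] gives [1, 1, 1, 1, 1, 1, 7, 1]; set D = diag(1, 1, 1, 1, 1, 1, 7, 1) and form L = D - A. Computing det(xI - L) by cofactor expansion (or equivalently via sum-over-permutations) gives x^8 - 14x^7 + 63x^6 - 140x^5 + 175x^4 - 126x^3 + 49x^2 - 8x. The coefficient of x^7 equals -trace(L) = -14, matching the sum of degrees. The largest eigenvalue, 8, is at most the vertex count 8.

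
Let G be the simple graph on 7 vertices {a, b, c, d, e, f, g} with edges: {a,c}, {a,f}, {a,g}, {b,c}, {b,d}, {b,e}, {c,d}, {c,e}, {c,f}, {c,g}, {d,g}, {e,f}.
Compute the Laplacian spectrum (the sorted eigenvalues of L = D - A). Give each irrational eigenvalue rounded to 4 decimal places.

Each diagonal entry of L is the vertex degree and each off-diagonal entry is -1 where an edge is present, 0 otherwise; in the order [a, b, c, d, e, f, g] the diagonal is [3, 3, 6, 3, 3, 3, 3]. The multiplicity of 0 as a Laplacian eigenvalue equals the number of connected components. The single zero eigenvalue shows the graph is connected. By the matrix-tree theorem the graph has (1/7) * product of the nonzero eigenvalues = 320 spanning trees. The eigenvalues sum to 24, which equals trace(L) = 2|E|.

[0, 2, 2, 4, 4, 5, 7]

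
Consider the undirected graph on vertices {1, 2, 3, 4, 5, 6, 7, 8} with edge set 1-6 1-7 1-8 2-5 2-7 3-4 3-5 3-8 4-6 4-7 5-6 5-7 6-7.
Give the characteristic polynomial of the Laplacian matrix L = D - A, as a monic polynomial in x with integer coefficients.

With the vertex order [1, 2, 3, 4, 5, 6, 7, 8], the degrees are [3, 2, 3, 3, 4, 4, 5, 2], giving D = diag(3, 2, 3, 3, 4, 4, 5, 2) and L = D - A. Computing det(xI - L) by cofactor expansion (or equivalently via sum-over-permutations) gives x^8 - 26x^7 + 279x^6 - 1596x^5 + 5237x^4 - 9822x^3 + 9717x^2 - 3896x. The coefficient of x^7 equals -trace(L) = -26, matching the sum of degrees. There is one zero in the spectrum, matching the 1 component.

x^8 - 26x^7 + 279x^6 - 1596x^5 + 5237x^4 - 9822x^3 + 9717x^2 - 3896x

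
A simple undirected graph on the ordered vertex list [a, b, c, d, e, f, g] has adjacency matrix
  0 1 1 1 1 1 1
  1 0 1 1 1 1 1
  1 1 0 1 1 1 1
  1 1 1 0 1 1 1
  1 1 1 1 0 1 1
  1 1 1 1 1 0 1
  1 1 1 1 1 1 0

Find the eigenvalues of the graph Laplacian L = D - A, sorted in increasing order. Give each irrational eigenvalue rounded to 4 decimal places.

[0, 7, 7, 7, 7, 7, 7]

With the vertex order [a, b, c, d, e, f, g], the degrees are [6, 6, 6, 6, 6, 6, 6], giving D = diag(6, 6, 6, 6, 6, 6, 6) and L = D - A. L is symmetric positive semidefinite, so every eigenvalue is real and nonnegative. The eigenvalues sum to 42, which equals trace(L) = 2|E|. By the matrix-tree theorem the graph has (1/7) * product of the nonzero eigenvalues = 16807 spanning trees.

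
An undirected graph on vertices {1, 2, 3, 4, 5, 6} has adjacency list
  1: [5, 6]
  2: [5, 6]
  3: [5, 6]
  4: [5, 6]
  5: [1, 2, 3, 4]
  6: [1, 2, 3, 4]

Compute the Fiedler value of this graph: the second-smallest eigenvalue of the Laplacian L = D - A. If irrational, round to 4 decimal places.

2

Reading degrees in the order [1, 2, 3, 4, 5, 6] gives [2, 2, 2, 2, 4, 4]; set D = diag(2, 2, 2, 2, 4, 4) and form L = D - A. The sorted Laplacian eigenvalues are [0, 2, 2, 2, 4, 6]; the algebraic connectivity is the second entry, 2. The largest eigenvalue, 6, is at most the vertex count 6.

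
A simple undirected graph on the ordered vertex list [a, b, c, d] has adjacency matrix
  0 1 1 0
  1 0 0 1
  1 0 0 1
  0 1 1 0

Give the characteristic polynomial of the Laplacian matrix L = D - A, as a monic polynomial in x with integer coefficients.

x^4 - 8x^3 + 20x^2 - 16x

Reading degrees in the order [a, b, c, d] gives [2, 2, 2, 2]; set D = diag(2, 2, 2, 2) and form L = D - A. L has integer entries, so p(x) = det(xI - L) has integer coefficients. Expanding the determinant yields x^4 - 8x^3 + 20x^2 - 16x. The constant term is 0 because L is singular (the all-ones vector lies in its kernel).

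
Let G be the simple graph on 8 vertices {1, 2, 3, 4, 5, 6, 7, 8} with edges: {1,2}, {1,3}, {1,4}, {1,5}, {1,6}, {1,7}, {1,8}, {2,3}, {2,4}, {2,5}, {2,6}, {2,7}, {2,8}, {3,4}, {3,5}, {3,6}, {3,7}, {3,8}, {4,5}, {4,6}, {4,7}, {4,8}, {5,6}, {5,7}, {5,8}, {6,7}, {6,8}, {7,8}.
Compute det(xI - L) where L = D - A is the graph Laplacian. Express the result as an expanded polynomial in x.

x^8 - 56x^7 + 1344x^6 - 17920x^5 + 143360x^4 - 688128x^3 + 1835008x^2 - 2097152x

Each diagonal entry of L is the vertex degree and each off-diagonal entry is -1 where an edge is present, 0 otherwise; in the order [1, 2, 3, 4, 5, 6, 7, 8] the diagonal is [7, 7, 7, 7, 7, 7, 7, 7]. L has integer entries, so p(x) = det(xI - L) has integer coefficients. Expanding the determinant yields x^8 - 56x^7 + 1344x^6 - 17920x^5 + 143360x^4 - 688128x^3 + 1835008x^2 - 2097152x. The constant term is 0 because L is singular (the all-ones vector lies in its kernel).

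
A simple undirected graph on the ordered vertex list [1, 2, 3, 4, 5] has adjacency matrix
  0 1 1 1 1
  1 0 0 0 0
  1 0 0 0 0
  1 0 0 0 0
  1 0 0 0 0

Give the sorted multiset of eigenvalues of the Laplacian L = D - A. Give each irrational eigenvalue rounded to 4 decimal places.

Reading degrees in the order [1, 2, 3, 4, 5] gives [4, 1, 1, 1, 1]; set D = diag(4, 1, 1, 1, 1) and form L = D - A. The multiplicity of 0 as a Laplacian eigenvalue equals the number of connected components. The single zero eigenvalue shows the graph is connected. The largest eigenvalue, 5, is at most the vertex count 5.

[0, 1, 1, 1, 5]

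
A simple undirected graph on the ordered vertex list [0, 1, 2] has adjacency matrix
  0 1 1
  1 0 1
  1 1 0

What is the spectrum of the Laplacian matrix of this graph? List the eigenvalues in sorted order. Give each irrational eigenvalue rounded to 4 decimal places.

Reading degrees in the order [0, 1, 2] gives [2, 2, 2]; set D = diag(2, 2, 2) and form L = D - A. Since every row of L sums to 0, the all-ones vector is in the kernel and 0 is an eigenvalue. The single zero eigenvalue shows the graph is connected. By the matrix-tree theorem the graph has (1/3) * product of the nonzero eigenvalues = 3 spanning trees. There is one zero in the spectrum, matching the 1 component.

[0, 3, 3]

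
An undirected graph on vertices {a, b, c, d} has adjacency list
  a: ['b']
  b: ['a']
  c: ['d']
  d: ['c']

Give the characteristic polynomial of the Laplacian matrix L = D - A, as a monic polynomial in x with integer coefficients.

Each diagonal entry of L is the vertex degree and each off-diagonal entry is -1 where an edge is present, 0 otherwise; in the order [a, b, c, d] the diagonal is [1, 1, 1, 1]. The eigenvalues of L are [0, 0, 2, 2]; the characteristic polynomial is the product of (x - lambda_i), which multiplies out to x^4 - 4x^3 + 4x^2. The coefficient of x^3 equals -trace(L) = -4, matching the sum of degrees. The eigenvalues sum to 4, which equals trace(L) = 2|E|.

x^4 - 4x^3 + 4x^2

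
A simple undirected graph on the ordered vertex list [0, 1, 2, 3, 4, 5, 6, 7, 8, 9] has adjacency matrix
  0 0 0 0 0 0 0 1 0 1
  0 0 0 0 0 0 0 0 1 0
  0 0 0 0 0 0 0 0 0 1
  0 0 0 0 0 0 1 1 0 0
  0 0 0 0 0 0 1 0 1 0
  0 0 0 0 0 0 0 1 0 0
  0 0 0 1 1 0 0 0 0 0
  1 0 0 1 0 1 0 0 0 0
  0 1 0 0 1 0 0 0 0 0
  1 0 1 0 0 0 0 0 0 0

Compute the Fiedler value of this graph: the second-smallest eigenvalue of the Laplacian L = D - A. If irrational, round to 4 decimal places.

Reading degrees in the order [0, 1, 2, 3, 4, 5, 6, 7, 8, 9] gives [2, 1, 1, 2, 2, 1, 2, 3, 2, 2]; set D = diag(2, 1, 1, 2, 2, 1, 2, 3, 2, 2) and form L = D - A. The sorted Laplacian eigenvalues are [0, 0.1172, 0.3820, 0.7586, 1.3820, 1.6674, 2.6180, 3.0846, 3.6180, 4.3721]; the algebraic connectivity is the second entry, 0.1172.

0.1172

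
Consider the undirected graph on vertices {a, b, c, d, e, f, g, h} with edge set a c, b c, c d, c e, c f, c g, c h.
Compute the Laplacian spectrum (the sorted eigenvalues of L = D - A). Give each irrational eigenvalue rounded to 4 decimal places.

Reading degrees in the order [a, b, c, d, e, f, g, h] gives [1, 1, 7, 1, 1, 1, 1, 1]; set D = diag(1, 1, 7, 1, 1, 1, 1, 1) and form L = D - A. Diagonalising L (or applying a numerical eigensolver to the 8x8 matrix) gives the spectrum above. The single zero eigenvalue shows the graph is connected. The eigenvalues sum to 14, which equals trace(L) = 2|E|. By the matrix-tree theorem the graph has (1/8) * product of the nonzero eigenvalues = 1 spanning tree.

[0, 1, 1, 1, 1, 1, 1, 8]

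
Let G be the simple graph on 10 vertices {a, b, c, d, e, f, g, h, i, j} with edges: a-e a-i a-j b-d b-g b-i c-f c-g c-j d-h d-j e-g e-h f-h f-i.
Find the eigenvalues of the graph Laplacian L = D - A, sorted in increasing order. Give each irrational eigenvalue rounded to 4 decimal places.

[0, 2, 2, 2, 2, 2, 5, 5, 5, 5]

With the vertex order [a, b, c, d, e, f, g, h, i, j], the degrees are [3, 3, 3, 3, 3, 3, 3, 3, 3, 3], giving D = diag(3, 3, 3, 3, 3, 3, 3, 3, 3, 3) and L = D - A. L is symmetric positive semidefinite, so every eigenvalue is real and nonnegative. The single zero eigenvalue shows the graph is connected.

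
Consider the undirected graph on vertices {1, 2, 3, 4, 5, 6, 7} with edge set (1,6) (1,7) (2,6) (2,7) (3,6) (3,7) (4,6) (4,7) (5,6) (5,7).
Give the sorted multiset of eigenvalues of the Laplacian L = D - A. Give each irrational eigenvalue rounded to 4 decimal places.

Reading degrees in the order [1, 2, 3, 4, 5, 6, 7] gives [2, 2, 2, 2, 2, 5, 5]; set D = diag(2, 2, 2, 2, 2, 5, 5) and form L = D - A. The multiplicity of 0 as a Laplacian eigenvalue equals the number of connected components. The eigenvalues sum to 20, which equals trace(L) = 2|E|.

[0, 2, 2, 2, 2, 5, 7]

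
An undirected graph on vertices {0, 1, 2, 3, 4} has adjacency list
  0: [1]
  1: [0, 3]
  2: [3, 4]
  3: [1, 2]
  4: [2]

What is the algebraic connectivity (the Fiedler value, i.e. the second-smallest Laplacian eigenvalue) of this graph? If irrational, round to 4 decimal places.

Reading degrees in the order [0, 1, 2, 3, 4] gives [1, 2, 2, 2, 1]; set D = diag(1, 2, 2, 2, 1) and form L = D - A. Computing the eigenvalues of L and sorting gives [0, 0.3820, 1.3820, 2.6180, 3.6180]. The Fiedler value lambda_2 = 0.3820 is strictly positive, so the graph is connected.

0.3820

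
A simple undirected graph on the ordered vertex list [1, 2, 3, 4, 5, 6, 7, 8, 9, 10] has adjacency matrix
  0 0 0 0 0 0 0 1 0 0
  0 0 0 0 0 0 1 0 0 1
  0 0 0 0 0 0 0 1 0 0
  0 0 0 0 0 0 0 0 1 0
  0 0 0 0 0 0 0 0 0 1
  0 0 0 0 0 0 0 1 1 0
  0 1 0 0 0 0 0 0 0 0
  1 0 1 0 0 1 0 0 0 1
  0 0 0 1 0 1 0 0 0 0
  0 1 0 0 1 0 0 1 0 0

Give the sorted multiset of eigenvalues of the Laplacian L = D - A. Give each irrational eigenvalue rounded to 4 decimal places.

[0, 0.1861, 0.4111, 0.6824, 1, 1.4697, 2.1671, 3.0584, 3.6781, 5.3472]

Each diagonal entry of L is the vertex degree and each off-diagonal entry is -1 where an edge is present, 0 otherwise; in the order [1, 2, 3, 4, 5, 6, 7, 8, 9, 10] the diagonal is [1, 2, 1, 1, 1, 2, 1, 4, 2, 3]. Diagonalising L (or applying a numerical eigensolver to the 10x10 matrix) gives the spectrum above. The eigenvalues sum to 18, which equals trace(L) = 2|E|. By the matrix-tree theorem the graph has (1/10) * product of the nonzero eigenvalues = 1 spanning tree.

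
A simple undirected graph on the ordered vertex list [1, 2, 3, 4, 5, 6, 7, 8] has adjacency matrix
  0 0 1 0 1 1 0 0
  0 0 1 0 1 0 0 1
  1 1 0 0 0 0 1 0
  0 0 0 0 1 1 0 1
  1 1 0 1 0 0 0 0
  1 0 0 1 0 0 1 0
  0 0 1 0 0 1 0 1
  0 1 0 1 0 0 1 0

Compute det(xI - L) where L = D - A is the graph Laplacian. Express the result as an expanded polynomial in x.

With the vertex order [1, 2, 3, 4, 5, 6, 7, 8], the degrees are [3, 3, 3, 3, 3, 3, 3, 3], giving D = diag(3, 3, 3, 3, 3, 3, 3, 3) and L = D - A. The eigenvalues of L are [0, 2, 2, 2, 4, 4, 4, 6]; the characteristic polynomial is the product of (x - lambda_i), which multiplies out to x^8 - 24x^7 + 240x^6 - 1296x^5 + 4080x^4 - 7488x^3 + 7424x^2 - 3072x. The coefficient of x^7 equals -trace(L) = -24, matching the sum of degrees.

x^8 - 24x^7 + 240x^6 - 1296x^5 + 4080x^4 - 7488x^3 + 7424x^2 - 3072x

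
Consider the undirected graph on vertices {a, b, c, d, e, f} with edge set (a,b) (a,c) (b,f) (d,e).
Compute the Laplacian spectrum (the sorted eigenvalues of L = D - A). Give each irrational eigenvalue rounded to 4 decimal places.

Each diagonal entry of L is the vertex degree and each off-diagonal entry is -1 where an edge is present, 0 otherwise; in the order [a, b, c, d, e, f] the diagonal is [2, 2, 1, 1, 1, 1]. L is symmetric positive semidefinite, so every eigenvalue is real and nonnegative. The 2 zero eigenvalues correspond to the 2 connected components. The largest eigenvalue, 3.4142, is at most the vertex count 6.

[0, 0, 0.5858, 2, 2, 3.4142]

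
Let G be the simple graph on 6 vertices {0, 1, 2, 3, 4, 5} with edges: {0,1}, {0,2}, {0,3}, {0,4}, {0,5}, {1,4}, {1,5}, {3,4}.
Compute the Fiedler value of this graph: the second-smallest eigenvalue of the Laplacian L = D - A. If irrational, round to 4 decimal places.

Each diagonal entry of L is the vertex degree and each off-diagonal entry is -1 where an edge is present, 0 otherwise; in the order [0, 1, 2, 3, 4, 5] the diagonal is [5, 3, 1, 2, 3, 2]. Computing the eigenvalues of L and sorting gives [0, 1, 1.5858, 3, 4.4142, 6]. The Fiedler value lambda_2 = 1 is strictly positive, so the graph is connected. The eigenvalues sum to 16, which equals trace(L) = 2|E|. The largest eigenvalue, 6, is at most the vertex count 6.

1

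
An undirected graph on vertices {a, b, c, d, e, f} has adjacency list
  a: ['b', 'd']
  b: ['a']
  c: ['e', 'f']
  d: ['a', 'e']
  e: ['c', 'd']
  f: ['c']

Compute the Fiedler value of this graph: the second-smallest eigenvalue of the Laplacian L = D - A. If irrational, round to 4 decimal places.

0.2679

Each diagonal entry of L is the vertex degree and each off-diagonal entry is -1 where an edge is present, 0 otherwise; in the order [a, b, c, d, e, f] the diagonal is [2, 1, 2, 2, 2, 1]. The smallest Laplacian eigenvalue is always 0. The next one, lambda_2 = 0.2679, measures how hard the graph is to disconnect: larger values mean better connectivity. There is one zero in the spectrum, matching the 1 component.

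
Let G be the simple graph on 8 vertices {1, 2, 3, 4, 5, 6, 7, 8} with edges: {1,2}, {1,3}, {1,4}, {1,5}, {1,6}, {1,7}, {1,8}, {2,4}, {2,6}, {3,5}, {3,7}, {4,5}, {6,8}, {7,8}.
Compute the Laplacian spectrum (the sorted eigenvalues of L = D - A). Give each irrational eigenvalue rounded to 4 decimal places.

With the vertex order [1, 2, 3, 4, 5, 6, 7, 8], the degrees are [7, 3, 3, 3, 3, 3, 3, 3], giving D = diag(7, 3, 3, 3, 3, 3, 3, 3) and L = D - A. The multiplicity of 0 as a Laplacian eigenvalue equals the number of connected components. By the matrix-tree theorem the graph has (1/8) * product of the nonzero eigenvalues = 841 spanning trees.

[0, 1.7530, 1.7530, 3.4450, 3.4450, 4.8019, 4.8019, 8]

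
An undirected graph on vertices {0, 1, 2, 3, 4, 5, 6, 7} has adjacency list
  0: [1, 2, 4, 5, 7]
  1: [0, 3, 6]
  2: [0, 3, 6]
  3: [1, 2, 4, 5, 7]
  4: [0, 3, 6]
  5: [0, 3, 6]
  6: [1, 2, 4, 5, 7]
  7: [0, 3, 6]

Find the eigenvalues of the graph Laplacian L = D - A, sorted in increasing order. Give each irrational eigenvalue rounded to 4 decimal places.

Reading degrees in the order [0, 1, 2, 3, 4, 5, 6, 7] gives [5, 3, 3, 5, 3, 3, 5, 3]; set D = diag(5, 3, 3, 5, 3, 3, 5, 3) and form L = D - A. L is symmetric positive semidefinite, so every eigenvalue is real and nonnegative.

[0, 3, 3, 3, 3, 5, 5, 8]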